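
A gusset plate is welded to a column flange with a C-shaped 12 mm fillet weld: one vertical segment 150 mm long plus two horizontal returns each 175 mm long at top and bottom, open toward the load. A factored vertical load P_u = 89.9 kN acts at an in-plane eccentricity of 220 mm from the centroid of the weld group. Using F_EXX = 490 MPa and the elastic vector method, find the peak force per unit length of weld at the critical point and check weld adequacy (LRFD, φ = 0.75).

Total weld length L_w = 500 mm. Treat welds as unit-width lines.
Centroid: x̄ = 2×175×87.5 / 500 = 61.25 mm from the vertical weld.
Polar moment about centroid: J = I_x + I_y = [150³/12 + 2×175×75²] + [150×61.25² + 2(175³/12 + 175×26.25²)] = 3947000 mm³.
Direct shear f_v = P/L_w = 89.9×10³ / 500 = 179.8 N/mm (vertical).
Torsion M = P·e = 89.9×10³ × 220 = 19778000 N·mm.
Critical point at (x, y) = (113.8, 75) from centroid. f_tx = M·y/J = 375.8 N/mm; f_ty = M·x/J = 570 N/mm.
Resultant f_max = √[f_tx² + (f_v + f_ty)²] = √[375.8² + (179.8 + 570)²] = 838.7 N/mm.
Capacity per unit length: φr_n = 0.75 × 0.6 × 490 × (0.707 × 12) = 1871 N/mm.
838.7 ≤ 1871 → adequate.

f_max ≈ 839 N/mm; adequate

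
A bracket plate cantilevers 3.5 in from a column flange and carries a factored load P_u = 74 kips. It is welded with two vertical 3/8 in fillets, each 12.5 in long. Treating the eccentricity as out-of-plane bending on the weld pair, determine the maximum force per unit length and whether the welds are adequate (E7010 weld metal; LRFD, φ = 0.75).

E70XX → F_EXX = 70 ksi.
L_w = 2 × 12.5 = 25 in; section modulus (unit throat) S = 2 × L²/6 = 52.08 in².
Direct shear f_v = P/L_w = 74/25 = 2.96 kip/in.
Moment M = P × e = 74 × 3.5 = 259 kip·in; bending f_b = M/S = 4.973 kip/in.
f_max = √(f_v² + f_b²) = √(2.96² + 4.973²) = 5.787 kip/in.
φr_n = 0.75 × 0.6 × 70 × (0.707 × 0.375) = 8.351 kip/in → adequate.

f_max ≈ 5.79 kip/in; adequate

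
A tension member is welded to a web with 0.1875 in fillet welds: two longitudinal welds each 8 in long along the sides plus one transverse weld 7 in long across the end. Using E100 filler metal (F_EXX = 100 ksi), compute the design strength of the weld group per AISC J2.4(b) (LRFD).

φR_n ≈ 144 kip

t_e = 0.707 × 0.1875 = 0.1326 in.
R_nwl = 0.6 × 100 × 0.1326 × 16 = 127.3 kip (longitudinal, 2 welds).
R_nwt = 0.6 × 100 × 0.1326 × 7 = 55.68 kip (transverse, base value).
(i) R_nwl + R_nwt = 182.9 kip; (ii) 0.85 R_nwl + 1.5 R_nwt = 191.7 kip.
R_n = max = 191.7 kip [governs: (ii)]; φR_n = 143.8 kip.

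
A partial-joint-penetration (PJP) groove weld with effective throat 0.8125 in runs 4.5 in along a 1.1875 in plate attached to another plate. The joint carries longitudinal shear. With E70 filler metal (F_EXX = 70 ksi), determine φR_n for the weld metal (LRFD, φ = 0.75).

Effective throat (given) t_e = 0.8125 in.
A_we = 0.8125 × 4.5 = 3.656 in².
F_nw = 0.6 F_EXX = 42 ksi.
φR_n = 0.75 × 42 × 3.656 = 115.2 kips.

φR_n ≈ 115 kips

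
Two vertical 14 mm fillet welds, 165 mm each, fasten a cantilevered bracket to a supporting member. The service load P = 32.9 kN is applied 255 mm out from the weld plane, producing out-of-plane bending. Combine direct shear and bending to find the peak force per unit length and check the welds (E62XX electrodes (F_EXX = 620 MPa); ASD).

L_w = 2 × 165 = 330 mm; section modulus (unit throat) S = 2 × L²/6 = 9075 mm².
Direct shear f_v = P/L_w = 32.9×10³/330 = 99.7 N/mm.
Moment M = P × e = 32.9×10³ × 255 = 8389500 N·mm; bending f_b = M/S = 924.5 N/mm.
f_max = √(f_v² + f_b²) = √(99.7² + 924.5²) = 929.8 N/mm.
r_n/Ω = (1/2.0) × 0.6 × 620 × (0.707 × 14) = 1841 N/mm → adequate.

f_max ≈ 930 N/mm; adequate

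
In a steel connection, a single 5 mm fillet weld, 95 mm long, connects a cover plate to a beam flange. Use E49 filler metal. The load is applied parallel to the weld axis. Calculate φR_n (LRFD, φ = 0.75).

φR_n ≈ 74 kN

E49XX → F_EXX = 490 MPa.
Effective throat t_e = 0.707 × 5 = 3.535 mm.
Total length L = 95 mm; A_we = 3.535 × 95 = 335.8 mm².
F_nw = 0.6 F_EXX = 0.6 × 490 = 294 MPa.
φR_n = 0.75 × 294 × 335.8 × 10⁻³ = 74.05 kN.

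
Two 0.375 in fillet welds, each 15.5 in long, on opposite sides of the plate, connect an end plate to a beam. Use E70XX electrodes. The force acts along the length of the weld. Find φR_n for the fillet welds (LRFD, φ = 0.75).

φR_n ≈ 259 kip

E70XX → F_EXX = 70 ksi.
Effective throat t_e = 0.707 × 0.375 = 0.2651 in.
Total length L = 31 in; A_we = 0.2651 × 31 = 8.219 in².
F_nw = 0.6 F_EXX = 0.6 × 70 = 42 ksi.
φR_n = 0.75 × 42 × 8.219 = 258.9 kip.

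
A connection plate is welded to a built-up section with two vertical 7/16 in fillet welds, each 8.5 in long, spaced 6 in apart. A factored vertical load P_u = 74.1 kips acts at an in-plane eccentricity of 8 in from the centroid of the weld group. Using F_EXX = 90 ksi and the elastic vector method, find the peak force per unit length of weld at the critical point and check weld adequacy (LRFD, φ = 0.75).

f_max ≈ 15 kip/in; NOT adequate

Total weld length L_w = 17 in. Treat welds as unit-width lines.
Polar moment about centroid: J = 2[d³/12 + d(b/2)²] = 2[8.5³/12 + 8.5×3²] = 255.4 in³.
Direct shear f_v = P/L_w = 74.1 / 17 = 4.359 kip/in (vertical).
Torsion M = P·e = 74.1 × 8 = 592.8 kip·in.
Critical point at (x, y) = (3, 4.25) from centroid. f_tx = M·y/J = 9.866 kip/in; f_ty = M·x/J = 6.964 kip/in.
Resultant f_max = √[f_tx² + (f_v + f_ty)²] = √[9.866² + (4.359 + 6.964)²] = 15.02 kip/in.
Capacity per unit length: φr_n = 0.75 × 0.6 × 90 × (0.707 × 0.4375) = 12.53 kip/in.
15.02 > 12.53 → NOT adequate.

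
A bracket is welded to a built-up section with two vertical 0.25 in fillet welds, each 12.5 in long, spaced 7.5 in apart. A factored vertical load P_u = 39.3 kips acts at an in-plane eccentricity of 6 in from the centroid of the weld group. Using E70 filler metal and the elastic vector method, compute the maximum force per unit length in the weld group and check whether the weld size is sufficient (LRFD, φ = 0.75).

E70XX → F_EXX = 70 ksi.
Total weld length L_w = 25 in. Treat welds as unit-width lines.
Polar moment about centroid: J = 2[d³/12 + d(b/2)²] = 2[12.5³/12 + 12.5×3.75²] = 677.1 in³.
Direct shear f_v = P/L_w = 39.3 / 25 = 1.572 kip/in (vertical).
Torsion M = P·e = 39.3 × 6 = 235.8 kip·in.
Critical point at (x, y) = (3.75, 6.25) from centroid. f_tx = M·y/J = 2.177 kip/in; f_ty = M·x/J = 1.306 kip/in.
Resultant f_max = √[f_tx² + (f_v + f_ty)²] = √[2.177² + (1.572 + 1.306)²] = 3.608 kip/in.
Capacity per unit length: φr_n = 0.75 × 0.6 × 70 × (0.707 × 0.25) = 5.568 kip/in.
3.608 ≤ 5.568 → adequate.

f_max ≈ 3.61 kip/in; adequate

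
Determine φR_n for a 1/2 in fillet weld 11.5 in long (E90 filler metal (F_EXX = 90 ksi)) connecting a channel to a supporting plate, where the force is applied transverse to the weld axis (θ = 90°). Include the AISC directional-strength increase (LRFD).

φR_n ≈ 247 kip

t_e = 0.707 × 0.5 = 0.3535 in; A_we = 0.3535 × 11.5 = 4.065 in².
Directional factor: 1.0 + 0.5 sin^1.5(90°) = 1.5.
F_nw = 0.6 × 90 × 1.5 = 81 ksi.
φR_n = 0.75 × 81 × 4.065 = 247 kip.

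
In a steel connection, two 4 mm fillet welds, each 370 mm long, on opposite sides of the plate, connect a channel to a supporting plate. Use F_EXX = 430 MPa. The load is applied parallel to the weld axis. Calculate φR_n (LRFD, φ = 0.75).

Effective throat t_e = 0.707 × 4 = 2.828 mm.
Total length L = 740 mm; A_we = 2.828 × 740 = 2093 mm².
F_nw = 0.6 F_EXX = 0.6 × 430 = 258 MPa.
φR_n = 0.75 × 258 × 2093 × 10⁻³ = 404.9 kN.

φR_n ≈ 405 kN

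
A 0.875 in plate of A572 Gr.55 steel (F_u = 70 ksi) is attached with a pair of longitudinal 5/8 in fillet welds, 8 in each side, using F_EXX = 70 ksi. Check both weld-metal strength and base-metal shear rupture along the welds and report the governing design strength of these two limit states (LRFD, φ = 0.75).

φR_n ≈ 223 kip (weld metal governs)

t_e = 0.707 × 0.625 = 0.4419 in; L = 16 in.
Weld metal: φR_n = 0.75 × 0.6 × 70 × 0.4419 × 16 = 222.7 kip.
Base metal (shear rupture): φR_n = 0.75 × 0.6 × 70 × 0.875 × 16 = 441 kip.
Governing: weld metal.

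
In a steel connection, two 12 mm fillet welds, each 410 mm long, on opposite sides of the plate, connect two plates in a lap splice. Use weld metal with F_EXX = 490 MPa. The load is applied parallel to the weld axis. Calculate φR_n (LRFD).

φR_n ≈ 1530 kN

Effective throat t_e = 0.707 × 12 = 8.484 mm.
Total length L = 820 mm; A_we = 8.484 × 820 = 6957 mm².
F_nw = 0.6 F_EXX = 0.6 × 490 = 294 MPa.
φR_n = 0.75 × 294 × 6957 × 10⁻³ = 1534 kN.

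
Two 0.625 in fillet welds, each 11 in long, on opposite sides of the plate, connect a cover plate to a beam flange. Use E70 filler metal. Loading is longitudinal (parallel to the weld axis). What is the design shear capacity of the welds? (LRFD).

E70XX → F_EXX = 70 ksi.
Effective throat t_e = 0.707 × 0.625 = 0.4419 in.
Total length L = 22 in; A_we = 0.4419 × 22 = 9.721 in².
F_nw = 0.6 F_EXX = 0.6 × 70 = 42 ksi.
φR_n = 0.75 × 42 × 9.721 = 306.2 kip.

φR_n ≈ 306 kip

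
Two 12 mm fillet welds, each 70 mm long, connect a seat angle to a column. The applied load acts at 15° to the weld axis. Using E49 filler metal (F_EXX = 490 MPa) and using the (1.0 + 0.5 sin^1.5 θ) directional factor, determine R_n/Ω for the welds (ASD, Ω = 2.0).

R_n/Ω ≈ 186 kN

t_e = 0.707 × 12 = 8.484 mm; A_we = 8.484 × 140 = 1188 mm².
Directional factor: 1.0 + 0.5 sin^1.5(15°) = 1.066.
F_nw = 0.6 × 490 × 1.066 = 313.4 MPa.
R_n/Ω = (313.4 × 1188) / 2.0 × 10⁻³ = 186.1 kN.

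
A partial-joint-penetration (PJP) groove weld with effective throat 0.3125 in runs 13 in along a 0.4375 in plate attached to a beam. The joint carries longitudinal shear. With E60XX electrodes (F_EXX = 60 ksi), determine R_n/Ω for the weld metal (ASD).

Effective throat (given) t_e = 0.3125 in.
A_we = 0.3125 × 13 = 4.062 in².
F_nw = 0.6 F_EXX = 36 ksi.
R_n/Ω = (36 × 4.062) / 2.0 = 73.12 kip.

R_n/Ω ≈ 73.1 kip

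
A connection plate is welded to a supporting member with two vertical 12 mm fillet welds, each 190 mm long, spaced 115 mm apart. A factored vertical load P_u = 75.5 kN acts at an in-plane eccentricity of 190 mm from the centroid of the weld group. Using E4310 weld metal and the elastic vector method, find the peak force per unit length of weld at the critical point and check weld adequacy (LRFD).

E43XX → F_EXX = 430 MPa.
Total weld length L_w = 380 mm. Treat welds as unit-width lines.
Polar moment about centroid: J = 2[d³/12 + d(b/2)²] = 2[190³/12 + 190×57.5²] = 2400000 mm³.
Direct shear f_v = P/L_w = 75.5×10³ / 380 = 198.7 N/mm (vertical).
Torsion M = P·e = 75.5×10³ × 190 = 14345000 N·mm.
Critical point at (x, y) = (57.5, 95) from centroid. f_tx = M·y/J = 567.9 N/mm; f_ty = M·x/J = 343.7 N/mm.
Resultant f_max = √[f_tx² + (f_v + f_ty)²] = √[567.9² + (198.7 + 343.7)²] = 785.4 N/mm.
Capacity per unit length: φr_n = 0.75 × 0.6 × 430 × (0.707 × 12) = 1642 N/mm.
785.4 ≤ 1642 → adequate.

f_max ≈ 785 N/mm; adequate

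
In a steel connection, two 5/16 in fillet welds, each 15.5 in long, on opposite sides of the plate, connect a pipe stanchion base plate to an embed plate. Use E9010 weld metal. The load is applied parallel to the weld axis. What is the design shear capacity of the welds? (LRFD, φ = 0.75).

φR_n ≈ 277 kips

E90XX → F_EXX = 90 ksi.
Effective throat t_e = 0.707 × 0.3125 = 0.2209 in.
Total length L = 31 in; A_we = 0.2209 × 31 = 6.849 in².
F_nw = 0.6 F_EXX = 0.6 × 90 = 54 ksi.
φR_n = 0.75 × 54 × 6.849 = 277.4 kips.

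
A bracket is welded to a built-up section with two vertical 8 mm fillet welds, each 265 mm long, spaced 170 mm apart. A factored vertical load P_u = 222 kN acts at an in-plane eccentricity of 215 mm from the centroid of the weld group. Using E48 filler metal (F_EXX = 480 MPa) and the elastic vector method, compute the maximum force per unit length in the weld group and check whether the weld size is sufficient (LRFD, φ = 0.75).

f_max ≈ 1360 N/mm; NOT adequate

Total weld length L_w = 530 mm. Treat welds as unit-width lines.
Polar moment about centroid: J = 2[d³/12 + d(b/2)²] = 2[265³/12 + 265×85²] = 6931000 mm³.
Direct shear f_v = P/L_w = 222×10³ / 530 = 418.9 N/mm (vertical).
Torsion M = P·e = 222×10³ × 215 = 47730000 N·mm.
Critical point at (x, y) = (85, 132.5) from centroid. f_tx = M·y/J = 912.5 N/mm; f_ty = M·x/J = 585.4 N/mm.
Resultant f_max = √[f_tx² + (f_v + f_ty)²] = √[912.5² + (418.9 + 585.4)²] = 1357 N/mm.
Capacity per unit length: φr_n = 0.75 × 0.6 × 480 × (0.707 × 8) = 1222 N/mm.
1357 > 1222 → NOT adequate.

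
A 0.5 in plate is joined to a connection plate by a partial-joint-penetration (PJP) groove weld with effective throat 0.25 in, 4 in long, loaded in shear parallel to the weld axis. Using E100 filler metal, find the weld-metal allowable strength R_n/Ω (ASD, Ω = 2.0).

E100XX → F_EXX = 100 ksi.
Effective throat (given) t_e = 0.25 in.
A_we = 0.25 × 4 = 1 in².
F_nw = 0.6 F_EXX = 60 ksi.
R_n/Ω = (60 × 1) / 2.0 = 30 kips.

R_n/Ω ≈ 30 kips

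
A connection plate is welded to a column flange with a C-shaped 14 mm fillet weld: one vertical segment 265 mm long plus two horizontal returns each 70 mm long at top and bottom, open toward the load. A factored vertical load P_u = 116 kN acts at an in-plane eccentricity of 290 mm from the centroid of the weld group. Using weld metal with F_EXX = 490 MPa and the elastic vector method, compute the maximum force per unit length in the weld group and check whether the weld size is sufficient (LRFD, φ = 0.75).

f_max ≈ 1310 N/mm; adequate

Total weld length L_w = 405 mm. Treat welds as unit-width lines.
Centroid: x̄ = 2×70×35 / 405 = 12.1 mm from the vertical weld.
Polar moment about centroid: J = I_x + I_y = [265³/12 + 2×70×132.5²] + [265×12.1² + 2(70³/12 + 70×22.9²)] = 4178000 mm³.
Direct shear f_v = P/L_w = 116×10³ / 405 = 286.4 N/mm (vertical).
Torsion M = P·e = 116×10³ × 290 = 33640000 N·mm.
Critical point at (x, y) = (57.9, 132.5) from centroid. f_tx = M·y/J = 1067 N/mm; f_ty = M·x/J = 466.2 N/mm.
Resultant f_max = √[f_tx² + (f_v + f_ty)²] = √[1067² + (286.4 + 466.2)²] = 1306 N/mm.
Capacity per unit length: φr_n = 0.75 × 0.6 × 490 × (0.707 × 14) = 2183 N/mm.
1306 ≤ 2183 → adequate.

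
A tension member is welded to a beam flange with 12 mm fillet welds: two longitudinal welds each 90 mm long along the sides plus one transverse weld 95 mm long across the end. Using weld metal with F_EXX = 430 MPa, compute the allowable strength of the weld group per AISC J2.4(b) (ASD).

t_e = 0.707 × 12 = 8.484 mm.
R_nwl = 0.6 × 430 × 8.484 × 180 × 10⁻³ = 394 kN (longitudinal, 2 welds).
R_nwt = 0.6 × 430 × 8.484 × 95 × 10⁻³ = 207.9 kN (transverse, base value).
(i) R_nwl + R_nwt = 601.9 kN; (ii) 0.85 R_nwl + 1.5 R_nwt = 646.8 kN.
R_n = max = 646.8 kN [governs: (ii)]; R_n/Ω = 323.4 kN.

R_n/Ω ≈ 323 kN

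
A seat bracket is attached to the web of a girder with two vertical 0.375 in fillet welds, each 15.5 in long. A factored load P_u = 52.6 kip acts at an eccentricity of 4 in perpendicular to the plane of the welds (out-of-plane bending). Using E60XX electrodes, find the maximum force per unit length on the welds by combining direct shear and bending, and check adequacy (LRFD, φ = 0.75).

E60XX → F_EXX = 60 ksi.
L_w = 2 × 15.5 = 31 in; section modulus (unit throat) S = 2 × L²/6 = 80.08 in².
Direct shear f_v = P/L_w = 52.6/31 = 1.697 kip/in.
Moment M = P × e = 52.6 × 4 = 210.4 kip·in; bending f_b = M/S = 2.627 kip/in.
f_max = √(f_v² + f_b²) = √(1.697² + 2.627²) = 3.128 kip/in.
φr_n = 0.75 × 0.6 × 60 × (0.707 × 0.375) = 7.158 kip/in → adequate.

f_max ≈ 3.13 kip/in; adequate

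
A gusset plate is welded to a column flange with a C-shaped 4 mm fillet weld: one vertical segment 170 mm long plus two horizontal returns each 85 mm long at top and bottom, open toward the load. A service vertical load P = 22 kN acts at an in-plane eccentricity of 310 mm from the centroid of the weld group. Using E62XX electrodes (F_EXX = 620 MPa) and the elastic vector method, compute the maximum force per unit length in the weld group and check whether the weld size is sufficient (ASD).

f_max ≈ 425 N/mm; adequate

Total weld length L_w = 340 mm. Treat welds as unit-width lines.
Centroid: x̄ = 2×85×42.5 / 340 = 21.25 mm from the vertical weld.
Polar moment about centroid: J = I_x + I_y = [170³/12 + 2×85×85²] + [170×21.25² + 2(85³/12 + 85×21.25²)] = 1894000 mm³.
Direct shear f_v = P/L_w = 22×10³ / 340 = 64.71 N/mm (vertical).
Torsion M = P·e = 22×10³ × 310 = 6820000 N·mm.
Critical point at (x, y) = (63.75, 85) from centroid. f_tx = M·y/J = 306.1 N/mm; f_ty = M·x/J = 229.6 N/mm.
Resultant f_max = √[f_tx² + (f_v + f_ty)²] = √[306.1² + (64.71 + 229.6)²] = 424.7 N/mm.
Capacity per unit length: r_n/Ω = (1/2.0) × 0.6 × 620 × (0.707 × 4) = 526 N/mm.
424.7 ≤ 526 → adequate.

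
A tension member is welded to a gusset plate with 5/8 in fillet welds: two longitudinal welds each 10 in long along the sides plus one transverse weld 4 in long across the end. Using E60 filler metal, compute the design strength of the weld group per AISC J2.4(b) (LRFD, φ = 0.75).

φR_n ≈ 286 kips

E60XX → F_EXX = 60 ksi.
t_e = 0.707 × 0.625 = 0.4419 in.
R_nwl = 0.6 × 60 × 0.4419 × 20 = 318.1 kips (longitudinal, 2 welds).
R_nwt = 0.6 × 60 × 0.4419 × 4 = 63.63 kips (transverse, base value).
(i) R_nwl + R_nwt = 381.8 kips; (ii) 0.85 R_nwl + 1.5 R_nwt = 365.9 kips.
R_n = max = 381.8 kips [governs: (i)]; φR_n = 286.3 kips.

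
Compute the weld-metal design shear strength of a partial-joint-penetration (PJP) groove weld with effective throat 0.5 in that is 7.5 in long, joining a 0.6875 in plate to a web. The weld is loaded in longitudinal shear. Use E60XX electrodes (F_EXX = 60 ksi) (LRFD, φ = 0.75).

φR_n ≈ 101 kip

Effective throat (given) t_e = 0.5 in.
A_we = 0.5 × 7.5 = 3.75 in².
F_nw = 0.6 F_EXX = 36 ksi.
φR_n = 0.75 × 36 × 3.75 = 101.2 kip.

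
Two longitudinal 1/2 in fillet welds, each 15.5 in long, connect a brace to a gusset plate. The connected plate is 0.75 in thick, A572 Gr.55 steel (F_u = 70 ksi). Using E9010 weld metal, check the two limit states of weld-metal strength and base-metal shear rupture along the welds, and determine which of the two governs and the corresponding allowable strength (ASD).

R_n/Ω ≈ 296 kip (weld metal governs)

E90XX → F_EXX = 90 ksi.
t_e = 0.707 × 0.5 = 0.3535 in; L = 31 in.
Weld metal: R_n/Ω = (1/2.0) × 0.6 × 90 × 0.3535 × 31 = 295.9 kip.
Base metal (shear rupture): R_n/Ω = (1/2.0) × 0.6 × 70 × 0.75 × 31 = 488.2 kip.
Governing: weld metal.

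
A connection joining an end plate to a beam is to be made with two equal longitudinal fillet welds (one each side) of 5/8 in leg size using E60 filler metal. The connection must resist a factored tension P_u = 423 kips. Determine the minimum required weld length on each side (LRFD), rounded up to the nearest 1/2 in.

E60XX → F_EXX = 60 ksi.
Throat t_e = 0.707 × 0.625 = 0.4419 in.
φr_n = 0.75 × 0.6 × 60 × 0.4419 = 11.93 kips/in.
L_req = P_u / φr_n = 423 / 11.93 = 35.45 in total.
Per side: 35.45 / 2 = 17.73 in.
Round up → use L = 18 in on each side.

L = 18 in on each side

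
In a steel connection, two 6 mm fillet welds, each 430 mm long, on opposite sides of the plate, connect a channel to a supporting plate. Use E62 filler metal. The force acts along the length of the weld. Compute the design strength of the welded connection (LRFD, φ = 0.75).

E62XX → F_EXX = 620 MPa.
Effective throat t_e = 0.707 × 6 = 4.242 mm.
Total length L = 860 mm; A_we = 4.242 × 860 = 3648 mm².
F_nw = 0.6 F_EXX = 0.6 × 620 = 372 MPa.
φR_n = 0.75 × 372 × 3648 × 10⁻³ = 1018 kN.

φR_n ≈ 1020 kN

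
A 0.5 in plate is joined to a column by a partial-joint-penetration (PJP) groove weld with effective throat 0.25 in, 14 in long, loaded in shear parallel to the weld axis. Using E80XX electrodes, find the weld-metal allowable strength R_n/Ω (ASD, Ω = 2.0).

R_n/Ω ≈ 84 kip

E80XX → F_EXX = 80 ksi.
Effective throat (given) t_e = 0.25 in.
A_we = 0.25 × 14 = 3.5 in².
F_nw = 0.6 F_EXX = 48 ksi.
R_n/Ω = (48 × 3.5) / 2.0 = 84 kip.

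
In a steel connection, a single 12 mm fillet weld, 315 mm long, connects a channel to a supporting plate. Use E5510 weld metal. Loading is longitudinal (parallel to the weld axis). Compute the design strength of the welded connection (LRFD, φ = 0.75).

φR_n ≈ 661 kN

E55XX → F_EXX = 550 MPa.
Effective throat t_e = 0.707 × 12 = 8.484 mm.
Total length L = 315 mm; A_we = 8.484 × 315 = 2672 mm².
F_nw = 0.6 F_EXX = 0.6 × 550 = 330 MPa.
φR_n = 0.75 × 330 × 2672 × 10⁻³ = 661.4 kN.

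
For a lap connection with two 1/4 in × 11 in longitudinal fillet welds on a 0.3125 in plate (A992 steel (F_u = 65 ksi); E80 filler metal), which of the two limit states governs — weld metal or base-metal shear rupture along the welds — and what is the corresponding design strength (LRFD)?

φR_n ≈ 140 kip (weld metal governs)

E80XX → F_EXX = 80 ksi.
t_e = 0.707 × 0.25 = 0.1767 in; L = 22 in.
Weld metal: φR_n = 0.75 × 0.6 × 80 × 0.1767 × 22 = 140 kip.
Base metal (shear rupture): φR_n = 0.75 × 0.6 × 65 × 0.3125 × 22 = 201.1 kip.
Governing: weld metal.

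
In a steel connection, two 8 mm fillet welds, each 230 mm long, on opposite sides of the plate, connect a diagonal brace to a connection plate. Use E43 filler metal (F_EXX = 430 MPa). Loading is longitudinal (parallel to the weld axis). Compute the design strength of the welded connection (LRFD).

φR_n ≈ 503 kN

Effective throat t_e = 0.707 × 8 = 5.656 mm.
Total length L = 460 mm; A_we = 5.656 × 460 = 2602 mm².
F_nw = 0.6 F_EXX = 0.6 × 430 = 258 MPa.
φR_n = 0.75 × 258 × 2602 × 10⁻³ = 503.4 kN.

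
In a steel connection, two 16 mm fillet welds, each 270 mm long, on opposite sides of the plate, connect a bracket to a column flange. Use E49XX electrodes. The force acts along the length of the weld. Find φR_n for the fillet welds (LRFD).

φR_n ≈ 1350 kN

E49XX → F_EXX = 490 MPa.
Effective throat t_e = 0.707 × 16 = 11.31 mm.
Total length L = 540 mm; A_we = 11.31 × 540 = 6108 mm².
F_nw = 0.6 F_EXX = 0.6 × 490 = 294 MPa.
φR_n = 0.75 × 294 × 6108 × 10⁻³ = 1347 kN.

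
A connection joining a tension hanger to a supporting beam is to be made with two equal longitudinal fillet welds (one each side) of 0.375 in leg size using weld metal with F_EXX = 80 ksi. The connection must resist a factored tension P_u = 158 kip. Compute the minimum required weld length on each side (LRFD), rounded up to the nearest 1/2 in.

Throat t_e = 0.707 × 0.375 = 0.2651 in.
φr_n = 0.75 × 0.6 × 80 × 0.2651 = 9.544 kip/in.
L_req = P_u / φr_n = 158 / 9.544 = 16.55 in total.
Per side: 16.55 / 2 = 8.277 in.
Round up → use L = 8.5 in on each side.

L = 8.5 in on each side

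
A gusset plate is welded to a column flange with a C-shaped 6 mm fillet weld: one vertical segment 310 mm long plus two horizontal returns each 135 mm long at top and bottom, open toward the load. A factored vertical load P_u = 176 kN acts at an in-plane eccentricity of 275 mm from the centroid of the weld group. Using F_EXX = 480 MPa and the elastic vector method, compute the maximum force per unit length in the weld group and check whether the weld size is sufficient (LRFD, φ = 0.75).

f_max ≈ 1100 N/mm; NOT adequate

Total weld length L_w = 580 mm. Treat welds as unit-width lines.
Centroid: x̄ = 2×135×67.5 / 580 = 31.42 mm from the vertical weld.
Polar moment about centroid: J = I_x + I_y = [310³/12 + 2×135×155²] + [310×31.42² + 2(135³/12 + 135×36.08²)] = 10040000 mm³.
Direct shear f_v = P/L_w = 176×10³ / 580 = 303.4 N/mm (vertical).
Torsion M = P·e = 176×10³ × 275 = 48400000 N·mm.
Critical point at (x, y) = (103.6, 155) from centroid. f_tx = M·y/J = 747.4 N/mm; f_ty = M·x/J = 499.5 N/mm.
Resultant f_max = √[f_tx² + (f_v + f_ty)²] = √[747.4² + (303.4 + 499.5)²] = 1097 N/mm.
Capacity per unit length: φr_n = 0.75 × 0.6 × 480 × (0.707 × 6) = 916.3 N/mm.
1097 > 916.3 → NOT adequate.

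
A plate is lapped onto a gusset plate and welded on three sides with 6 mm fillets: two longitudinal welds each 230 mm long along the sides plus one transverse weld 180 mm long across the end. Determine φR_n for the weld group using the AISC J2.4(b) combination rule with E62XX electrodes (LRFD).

φR_n ≈ 782 kN

E62XX → F_EXX = 620 MPa.
t_e = 0.707 × 6 = 4.242 mm.
R_nwl = 0.6 × 620 × 4.242 × 460 × 10⁻³ = 725.9 kN (longitudinal, 2 welds).
R_nwt = 0.6 × 620 × 4.242 × 180 × 10⁻³ = 284 kN (transverse, base value).
(i) R_nwl + R_nwt = 1010 kN; (ii) 0.85 R_nwl + 1.5 R_nwt = 1043 kN.
R_n = max = 1043 kN [governs: (ii)]; φR_n = 782.3 kN.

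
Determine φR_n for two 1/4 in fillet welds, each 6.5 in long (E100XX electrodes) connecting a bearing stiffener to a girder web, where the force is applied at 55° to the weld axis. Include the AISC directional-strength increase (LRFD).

φR_n ≈ 142 kip

E100XX → F_EXX = 100 ksi.
t_e = 0.707 × 0.25 = 0.1767 in; A_we = 0.1767 × 13 = 2.298 in².
Directional factor: 1.0 + 0.5 sin^1.5(55°) = 1.371.
F_nw = 0.6 × 100 × 1.371 = 82.24 ksi.
φR_n = 0.75 × 82.24 × 2.298 = 141.7 kip.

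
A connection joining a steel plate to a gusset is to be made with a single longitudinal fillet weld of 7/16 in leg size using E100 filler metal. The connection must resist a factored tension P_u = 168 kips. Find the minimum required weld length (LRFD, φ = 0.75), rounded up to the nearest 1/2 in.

L = 12.5 in

E100XX → F_EXX = 100 ksi.
Throat t_e = 0.707 × 0.4375 = 0.3093 in.
φr_n = 0.75 × 0.6 × 100 × 0.3093 = 13.92 kips/in.
L_req = P_u / φr_n = 168 / 13.92 = 12.07 in total.
Round up → use L = 12.5 in.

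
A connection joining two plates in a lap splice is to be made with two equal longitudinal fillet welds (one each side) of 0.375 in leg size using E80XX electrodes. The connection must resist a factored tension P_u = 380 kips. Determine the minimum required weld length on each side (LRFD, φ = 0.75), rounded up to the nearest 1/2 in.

E80XX → F_EXX = 80 ksi.
Throat t_e = 0.707 × 0.375 = 0.2651 in.
φr_n = 0.75 × 0.6 × 80 × 0.2651 = 9.544 kips/in.
L_req = P_u / φr_n = 380 / 9.544 = 39.81 in total.
Per side: 39.81 / 2 = 19.91 in.
Round up → use L = 20 in on each side.

L = 20 in on each side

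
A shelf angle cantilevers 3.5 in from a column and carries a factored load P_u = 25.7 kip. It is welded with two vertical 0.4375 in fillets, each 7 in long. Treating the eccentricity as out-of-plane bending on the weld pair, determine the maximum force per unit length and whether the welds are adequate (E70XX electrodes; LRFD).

E70XX → F_EXX = 70 ksi.
L_w = 2 × 7 = 14 in; section modulus (unit throat) S = 2 × L²/6 = 16.33 in².
Direct shear f_v = P/L_w = 25.7/14 = 1.836 kip/in.
Moment M = P × e = 25.7 × 3.5 = 89.95 kip·in; bending f_b = M/S = 5.507 kip/in.
f_max = √(f_v² + f_b²) = √(1.836² + 5.507²) = 5.805 kip/in.
φr_n = 0.75 × 0.6 × 70 × (0.707 × 0.4375) = 9.743 kip/in → adequate.

f_max ≈ 5.81 kip/in; adequate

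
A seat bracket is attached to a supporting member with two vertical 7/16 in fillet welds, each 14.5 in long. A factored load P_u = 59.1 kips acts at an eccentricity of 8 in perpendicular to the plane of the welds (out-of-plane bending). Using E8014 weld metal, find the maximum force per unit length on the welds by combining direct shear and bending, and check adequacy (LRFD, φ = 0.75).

f_max ≈ 7.05 kip/in; adequate

E80XX → F_EXX = 80 ksi.
L_w = 2 × 14.5 = 29 in; section modulus (unit throat) S = 2 × L²/6 = 70.08 in².
Direct shear f_v = P/L_w = 59.1/29 = 2.038 kip/in.
Moment M = P × e = 59.1 × 8 = 472.8 kip·in; bending f_b = M/S = 6.746 kip/in.
f_max = √(f_v² + f_b²) = √(2.038² + 6.746²) = 7.047 kip/in.
φr_n = 0.75 × 0.6 × 80 × (0.707 × 0.4375) = 11.14 kip/in → adequate.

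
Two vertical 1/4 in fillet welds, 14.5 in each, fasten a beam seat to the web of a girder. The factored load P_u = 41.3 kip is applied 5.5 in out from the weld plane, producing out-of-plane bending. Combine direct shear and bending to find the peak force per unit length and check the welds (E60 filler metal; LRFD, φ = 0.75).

E60XX → F_EXX = 60 ksi.
L_w = 2 × 14.5 = 29 in; section modulus (unit throat) S = 2 × L²/6 = 70.08 in².
Direct shear f_v = P/L_w = 41.3/29 = 1.424 kip/in.
Moment M = P × e = 41.3 × 5.5 = 227.15 kip·in; bending f_b = M/S = 3.241 kip/in.
f_max = √(f_v² + f_b²) = √(1.424² + 3.241²) = 3.54 kip/in.
φr_n = 0.75 × 0.6 × 60 × (0.707 × 0.25) = 4.772 kip/in → adequate.

f_max ≈ 3.54 kip/in; adequate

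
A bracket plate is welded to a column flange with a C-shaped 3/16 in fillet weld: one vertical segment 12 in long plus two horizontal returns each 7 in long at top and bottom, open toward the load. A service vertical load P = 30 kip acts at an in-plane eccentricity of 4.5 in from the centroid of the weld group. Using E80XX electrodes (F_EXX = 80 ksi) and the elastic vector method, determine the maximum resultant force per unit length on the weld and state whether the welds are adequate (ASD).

Total weld length L_w = 26 in. Treat welds as unit-width lines.
Centroid: x̄ = 2×7×3.5 / 26 = 1.885 in from the vertical weld.
Polar moment about centroid: J = I_x + I_y = [12³/12 + 2×7×6²] + [12×1.885² + 2(7³/12 + 7×1.615²)] = 784.3 in³.
Direct shear f_v = P/L_w = 30 / 26 = 1.154 kip/in (vertical).
Torsion M = P·e = 30 × 4.5 = 135 kip·in.
Critical point at (x, y) = (5.115, 6) from centroid. f_tx = M·y/J = 1.033 kip/in; f_ty = M·x/J = 0.8805 kip/in.
Resultant f_max = √[f_tx² + (f_v + f_ty)²] = √[1.033² + (1.154 + 0.8805)²] = 2.281 kip/in.
Capacity per unit length: r_n/Ω = (1/2.0) × 0.6 × 80 × (0.707 × 0.1875) = 3.181 kip/in.
2.281 ≤ 3.181 → adequate.

f_max ≈ 2.28 kip/in; adequate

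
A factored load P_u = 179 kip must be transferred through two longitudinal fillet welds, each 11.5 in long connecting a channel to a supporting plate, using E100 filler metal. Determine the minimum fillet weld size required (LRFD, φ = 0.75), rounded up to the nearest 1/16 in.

w = 1/4 in

E100XX → F_EXX = 100 ksi.
Total weld length L = 23 in.
Required throat t_e = P_u / (φ × 0.6 F_EXX × L) = 179 / (0.75 × 0.6 × 100 × 23) = 0.1729 in.
Required leg w = t_e / 0.707 = 0.2446 in → use 1/4 in.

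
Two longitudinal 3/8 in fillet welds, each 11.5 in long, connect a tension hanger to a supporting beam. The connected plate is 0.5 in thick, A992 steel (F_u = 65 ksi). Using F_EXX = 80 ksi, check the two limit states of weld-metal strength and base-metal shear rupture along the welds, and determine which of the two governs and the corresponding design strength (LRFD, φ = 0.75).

t_e = 0.707 × 0.375 = 0.2651 in; L = 23 in.
Weld metal: φR_n = 0.75 × 0.6 × 80 × 0.2651 × 23 = 219.5 kip.
Base metal (shear rupture): φR_n = 0.75 × 0.6 × 65 × 0.5 × 23 = 336.4 kip.
Governing: weld metal.

φR_n ≈ 220 kip (weld metal governs)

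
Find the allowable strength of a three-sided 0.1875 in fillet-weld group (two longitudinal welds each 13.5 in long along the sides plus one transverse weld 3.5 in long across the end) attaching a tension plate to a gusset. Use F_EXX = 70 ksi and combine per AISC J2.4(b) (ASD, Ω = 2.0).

R_n/Ω ≈ 84.9 kips

t_e = 0.707 × 0.1875 = 0.1326 in.
R_nwl = 0.6 × 70 × 0.1326 × 27 = 150.3 kips (longitudinal, 2 welds).
R_nwt = 0.6 × 70 × 0.1326 × 3.5 = 19.49 kips (transverse, base value).
(i) R_nwl + R_nwt = 169.8 kips; (ii) 0.85 R_nwl + 1.5 R_nwt = 157 kips.
R_n = max = 169.8 kips [governs: (i)]; R_n/Ω = 84.91 kips.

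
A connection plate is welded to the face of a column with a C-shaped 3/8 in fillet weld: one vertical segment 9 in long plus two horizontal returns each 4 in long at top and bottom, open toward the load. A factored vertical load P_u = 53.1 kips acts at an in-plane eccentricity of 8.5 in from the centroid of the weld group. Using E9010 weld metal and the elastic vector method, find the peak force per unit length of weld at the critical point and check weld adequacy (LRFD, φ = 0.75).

f_max ≈ 11.9 kip/in; NOT adequate

E90XX → F_EXX = 90 ksi.
Total weld length L_w = 17 in. Treat welds as unit-width lines.
Centroid: x̄ = 2×4×2 / 17 = 0.9412 in from the vertical weld.
Polar moment about centroid: J = I_x + I_y = [9³/12 + 2×4×4.5²] + [9×0.9412² + 2(4³/12 + 4×1.059²)] = 250.4 in³.
Direct shear f_v = P/L_w = 53.1 / 17 = 3.124 kip/in (vertical).
Torsion M = P·e = 53.1 × 8.5 = 451.35 kip·in.
Critical point at (x, y) = (3.059, 4.5) from centroid. f_tx = M·y/J = 8.113 kip/in; f_ty = M·x/J = 5.515 kip/in.
Resultant f_max = √[f_tx² + (f_v + f_ty)²] = √[8.113² + (3.124 + 5.515)²] = 11.85 kip/in.
Capacity per unit length: φr_n = 0.75 × 0.6 × 90 × (0.707 × 0.375) = 10.74 kip/in.
11.85 > 10.74 → NOT adequate.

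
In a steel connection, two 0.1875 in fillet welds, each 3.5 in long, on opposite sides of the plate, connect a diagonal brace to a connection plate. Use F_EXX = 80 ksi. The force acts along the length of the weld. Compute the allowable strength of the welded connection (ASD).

R_n/Ω ≈ 22.3 kip

Effective throat t_e = 0.707 × 0.1875 = 0.1326 in.
Total length L = 7 in; A_we = 0.1326 × 7 = 0.9279 in².
F_nw = 0.6 F_EXX = 0.6 × 80 = 48 ksi.
R_n = 48 × 0.9279 = 44.54 kip; R_n/Ω = 44.54/2.0 = 22.27 kip.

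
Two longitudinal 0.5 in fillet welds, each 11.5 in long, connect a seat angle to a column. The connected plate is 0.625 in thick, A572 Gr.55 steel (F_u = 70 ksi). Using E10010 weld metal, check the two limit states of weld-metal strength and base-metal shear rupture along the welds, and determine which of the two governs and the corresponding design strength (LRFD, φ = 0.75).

E100XX → F_EXX = 100 ksi.
t_e = 0.707 × 0.5 = 0.3535 in; L = 23 in.
Weld metal: φR_n = 0.75 × 0.6 × 100 × 0.3535 × 23 = 365.9 kips.
Base metal (shear rupture): φR_n = 0.75 × 0.6 × 70 × 0.625 × 23 = 452.8 kips.
Governing: weld metal.

φR_n ≈ 366 kips (weld metal governs)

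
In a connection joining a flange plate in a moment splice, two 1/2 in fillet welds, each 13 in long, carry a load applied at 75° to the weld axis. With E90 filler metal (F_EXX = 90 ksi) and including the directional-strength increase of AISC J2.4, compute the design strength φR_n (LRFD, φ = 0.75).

t_e = 0.707 × 0.5 = 0.3535 in; A_we = 0.3535 × 26 = 9.191 in².
Directional factor: 1.0 + 0.5 sin^1.5(75°) = 1.475.
F_nw = 0.6 × 90 × 1.475 = 79.63 ksi.
φR_n = 0.75 × 79.63 × 9.191 = 548.9 kip.

φR_n ≈ 549 kip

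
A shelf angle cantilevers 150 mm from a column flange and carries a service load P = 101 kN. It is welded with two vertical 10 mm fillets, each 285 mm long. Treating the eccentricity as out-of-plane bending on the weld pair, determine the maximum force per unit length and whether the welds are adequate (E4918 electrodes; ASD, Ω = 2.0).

f_max ≈ 587 N/mm; adequate

E49XX → F_EXX = 490 MPa.
L_w = 2 × 285 = 570 mm; section modulus (unit throat) S = 2 × L²/6 = 27080 mm².
Direct shear f_v = P/L_w = 101×10³/570 = 177.2 N/mm.
Moment M = P × e = 101×10³ × 150 = 15150000 N·mm; bending f_b = M/S = 559.6 N/mm.
f_max = √(f_v² + f_b²) = √(177.2² + 559.6²) = 586.9 N/mm.
r_n/Ω = (1/2.0) × 0.6 × 490 × (0.707 × 10) = 1039 N/mm → adequate.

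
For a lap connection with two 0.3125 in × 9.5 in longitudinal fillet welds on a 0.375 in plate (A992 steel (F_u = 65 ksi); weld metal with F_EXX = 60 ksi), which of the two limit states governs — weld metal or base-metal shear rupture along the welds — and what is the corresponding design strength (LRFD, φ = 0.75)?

φR_n ≈ 113 kips (weld metal governs)

t_e = 0.707 × 0.3125 = 0.2209 in; L = 19 in.
Weld metal: φR_n = 0.75 × 0.6 × 60 × 0.2209 × 19 = 113.3 kips.
Base metal (shear rupture): φR_n = 0.75 × 0.6 × 65 × 0.375 × 19 = 208.4 kips.
Governing: weld metal.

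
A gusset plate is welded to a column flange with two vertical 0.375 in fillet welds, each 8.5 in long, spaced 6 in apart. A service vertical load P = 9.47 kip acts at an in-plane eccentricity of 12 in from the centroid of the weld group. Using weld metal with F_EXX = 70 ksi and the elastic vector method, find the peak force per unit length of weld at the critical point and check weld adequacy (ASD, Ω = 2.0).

f_max ≈ 2.68 kip/in; adequate

Total weld length L_w = 17 in. Treat welds as unit-width lines.
Polar moment about centroid: J = 2[d³/12 + d(b/2)²] = 2[8.5³/12 + 8.5×3²] = 255.4 in³.
Direct shear f_v = P/L_w = 9.47 / 17 = 0.5571 kip/in (vertical).
Torsion M = P·e = 9.47 × 12 = 113.64 kip·in.
Critical point at (x, y) = (3, 4.25) from centroid. f_tx = M·y/J = 1.891 kip/in; f_ty = M·x/J = 1.335 kip/in.
Resultant f_max = √[f_tx² + (f_v + f_ty)²] = √[1.891² + (0.5571 + 1.335)²] = 2.675 kip/in.
Capacity per unit length: r_n/Ω = (1/2.0) × 0.6 × 70 × (0.707 × 0.375) = 5.568 kip/in.
2.675 ≤ 5.568 → adequate.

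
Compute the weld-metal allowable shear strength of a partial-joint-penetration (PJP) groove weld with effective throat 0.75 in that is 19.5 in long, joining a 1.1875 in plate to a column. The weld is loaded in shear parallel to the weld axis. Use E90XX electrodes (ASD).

E90XX → F_EXX = 90 ksi.
Effective throat (given) t_e = 0.75 in.
A_we = 0.75 × 19.5 = 14.62 in².
F_nw = 0.6 F_EXX = 54 ksi.
R_n/Ω = (54 × 14.62) / 2.0 = 394.9 kips.

R_n/Ω ≈ 395 kips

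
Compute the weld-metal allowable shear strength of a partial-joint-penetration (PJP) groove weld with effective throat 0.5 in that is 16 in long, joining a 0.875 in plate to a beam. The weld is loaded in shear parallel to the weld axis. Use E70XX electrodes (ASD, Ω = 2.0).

E70XX → F_EXX = 70 ksi.
Effective throat (given) t_e = 0.5 in.
A_we = 0.5 × 16 = 8 in².
F_nw = 0.6 F_EXX = 42 ksi.
R_n/Ω = (42 × 8) / 2.0 = 168 kips.

R_n/Ω ≈ 168 kips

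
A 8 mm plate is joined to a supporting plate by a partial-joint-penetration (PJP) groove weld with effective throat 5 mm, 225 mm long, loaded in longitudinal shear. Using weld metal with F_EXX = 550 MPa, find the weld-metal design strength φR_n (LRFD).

Effective throat (given) t_e = 5 mm.
A_we = 5 × 225 = 1125 mm².
F_nw = 0.6 F_EXX = 330 MPa.
φR_n = 0.75 × 330 × 1125 × 10⁻³ = 278.4 kN.

φR_n ≈ 278 kN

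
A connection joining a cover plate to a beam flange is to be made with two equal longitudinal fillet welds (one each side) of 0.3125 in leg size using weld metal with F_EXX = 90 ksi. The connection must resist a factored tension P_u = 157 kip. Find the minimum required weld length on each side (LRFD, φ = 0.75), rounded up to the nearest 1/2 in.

L = 9 in on each side

Throat t_e = 0.707 × 0.3125 = 0.2209 in.
φr_n = 0.75 × 0.6 × 90 × 0.2209 = 8.948 kip/in.
L_req = P_u / φr_n = 157 / 8.948 = 17.55 in total.
Per side: 17.55 / 2 = 8.773 in.
Round up → use L = 9 in on each side.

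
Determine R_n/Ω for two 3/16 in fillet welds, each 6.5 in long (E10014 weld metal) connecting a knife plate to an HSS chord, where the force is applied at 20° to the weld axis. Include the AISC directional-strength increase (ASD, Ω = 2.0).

R_n/Ω ≈ 56.9 kips

E100XX → F_EXX = 100 ksi.
t_e = 0.707 × 0.1875 = 0.1326 in; A_we = 0.1326 × 13 = 1.723 in².
Directional factor: 1.0 + 0.5 sin^1.5(20°) = 1.1.
F_nw = 0.6 × 100 × 1.1 = 66 ksi.
R_n/Ω = (66 × 1.723) / 2.0 = 56.87 kips.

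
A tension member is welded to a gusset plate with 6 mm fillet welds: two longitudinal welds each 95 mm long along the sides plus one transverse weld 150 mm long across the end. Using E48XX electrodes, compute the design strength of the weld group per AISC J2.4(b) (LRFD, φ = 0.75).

E48XX → F_EXX = 480 MPa.
t_e = 0.707 × 6 = 4.242 mm.
R_nwl = 0.6 × 480 × 4.242 × 190 × 10⁻³ = 232.1 kN (longitudinal, 2 welds).
R_nwt = 0.6 × 480 × 4.242 × 150 × 10⁻³ = 183.3 kN (transverse, base value).
(i) R_nwl + R_nwt = 415.4 kN; (ii) 0.85 R_nwl + 1.5 R_nwt = 472.2 kN.
R_n = max = 472.2 kN [governs: (ii)]; φR_n = 354.1 kN.

φR_n ≈ 354 kN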